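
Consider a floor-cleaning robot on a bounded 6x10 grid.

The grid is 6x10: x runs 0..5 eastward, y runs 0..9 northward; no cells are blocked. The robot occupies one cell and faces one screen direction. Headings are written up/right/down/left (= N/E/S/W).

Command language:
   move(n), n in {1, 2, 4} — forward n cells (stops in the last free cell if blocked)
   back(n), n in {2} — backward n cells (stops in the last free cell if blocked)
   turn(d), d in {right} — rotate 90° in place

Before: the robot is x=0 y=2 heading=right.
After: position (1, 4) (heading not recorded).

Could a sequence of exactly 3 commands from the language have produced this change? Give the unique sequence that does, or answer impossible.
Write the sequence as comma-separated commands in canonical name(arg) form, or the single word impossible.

key: order matters: swapping move(1) and back(2) lands elsewhere
from: x=0 y=2 heading=right
[1] after move(1): x=1 y=2 heading=right
[2] after turn(right): x=1 y=2 heading=down
[3] after back(2): x=1 y=4 heading=down
uniquely the one of 125 3-step routes that fits.

move(1), turn(right), back(2)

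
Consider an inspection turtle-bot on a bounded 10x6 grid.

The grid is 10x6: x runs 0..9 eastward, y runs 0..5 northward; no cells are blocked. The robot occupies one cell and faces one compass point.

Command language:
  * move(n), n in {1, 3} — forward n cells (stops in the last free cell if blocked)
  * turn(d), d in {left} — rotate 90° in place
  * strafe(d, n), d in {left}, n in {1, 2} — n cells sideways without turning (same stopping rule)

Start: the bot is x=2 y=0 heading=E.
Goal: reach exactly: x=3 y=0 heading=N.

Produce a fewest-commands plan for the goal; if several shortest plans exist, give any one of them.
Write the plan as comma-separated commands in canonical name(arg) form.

start: x=2 y=0 heading=E
t=1 move(1) ⇒ x=3 y=0 heading=E
t=2 turn(left) ⇒ x=3 y=0 heading=N
shorter routes all fall short; 2 is best.

move(1), turn(left)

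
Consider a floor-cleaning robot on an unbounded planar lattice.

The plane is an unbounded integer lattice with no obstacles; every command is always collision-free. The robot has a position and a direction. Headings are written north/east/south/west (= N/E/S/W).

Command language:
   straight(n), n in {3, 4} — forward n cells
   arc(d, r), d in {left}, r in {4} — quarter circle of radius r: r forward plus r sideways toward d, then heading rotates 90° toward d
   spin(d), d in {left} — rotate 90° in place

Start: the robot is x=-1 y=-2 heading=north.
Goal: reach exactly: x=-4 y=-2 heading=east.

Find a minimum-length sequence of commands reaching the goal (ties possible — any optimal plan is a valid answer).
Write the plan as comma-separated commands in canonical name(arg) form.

spin(left), straight(3), spin(left), spin(left)

from: x=-1 y=-2 heading=north
t=1 spin(left) ⇒ x=-1 y=-2 heading=west
t=2 straight(3) ⇒ x=-4 y=-2 heading=west
t=3 spin(left) ⇒ x=-4 y=-2 heading=south
t=4 spin(left) ⇒ x=-4 y=-2 heading=east
minimal: 4 command(s), checked below 4.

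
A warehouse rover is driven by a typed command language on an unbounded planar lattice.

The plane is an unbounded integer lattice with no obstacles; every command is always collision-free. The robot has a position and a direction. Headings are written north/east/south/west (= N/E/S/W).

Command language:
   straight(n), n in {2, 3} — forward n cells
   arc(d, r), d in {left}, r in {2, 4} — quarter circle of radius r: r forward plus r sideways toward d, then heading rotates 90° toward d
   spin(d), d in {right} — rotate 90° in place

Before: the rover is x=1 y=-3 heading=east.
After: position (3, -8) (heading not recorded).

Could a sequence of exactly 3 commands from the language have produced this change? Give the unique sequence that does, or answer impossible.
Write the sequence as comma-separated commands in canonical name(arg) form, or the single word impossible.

key: order matters: swapping spin(right) and arc(left, 2) lands elsewhere
begin: x=1 y=-3 heading=east
[1] after spin(right): x=1 y=-3 heading=south
[2] after straight(3): x=1 y=-6 heading=south
[3] after arc(left, 2): x=3 y=-8 heading=east
no other 3-command option fits: unique.

spin(right), straight(3), arc(left, 2)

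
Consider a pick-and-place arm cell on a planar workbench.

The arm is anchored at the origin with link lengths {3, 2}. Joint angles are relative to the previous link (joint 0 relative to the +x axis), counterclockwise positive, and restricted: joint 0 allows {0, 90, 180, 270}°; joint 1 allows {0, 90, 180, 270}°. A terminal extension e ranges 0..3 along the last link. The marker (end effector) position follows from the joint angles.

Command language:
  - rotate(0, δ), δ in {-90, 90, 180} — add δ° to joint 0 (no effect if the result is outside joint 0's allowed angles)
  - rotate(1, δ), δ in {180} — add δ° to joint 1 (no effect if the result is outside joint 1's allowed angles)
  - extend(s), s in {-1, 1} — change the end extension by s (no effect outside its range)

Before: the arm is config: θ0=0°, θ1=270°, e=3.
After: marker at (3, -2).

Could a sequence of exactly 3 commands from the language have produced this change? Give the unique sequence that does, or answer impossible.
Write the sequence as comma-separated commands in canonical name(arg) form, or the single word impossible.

from: config: θ0=0°, θ1=270°, e=3
t=1 extend(-1) ⇒ config: θ0=0°, θ1=270°, e=2
t=2 extend(-1) ⇒ config: θ0=0°, θ1=270°, e=1
t=3 extend(-1) ⇒ config: θ0=0°, θ1=270°, e=0
uniquely the one of 216 3-step routes that fits.

extend(-1), extend(-1), extend(-1)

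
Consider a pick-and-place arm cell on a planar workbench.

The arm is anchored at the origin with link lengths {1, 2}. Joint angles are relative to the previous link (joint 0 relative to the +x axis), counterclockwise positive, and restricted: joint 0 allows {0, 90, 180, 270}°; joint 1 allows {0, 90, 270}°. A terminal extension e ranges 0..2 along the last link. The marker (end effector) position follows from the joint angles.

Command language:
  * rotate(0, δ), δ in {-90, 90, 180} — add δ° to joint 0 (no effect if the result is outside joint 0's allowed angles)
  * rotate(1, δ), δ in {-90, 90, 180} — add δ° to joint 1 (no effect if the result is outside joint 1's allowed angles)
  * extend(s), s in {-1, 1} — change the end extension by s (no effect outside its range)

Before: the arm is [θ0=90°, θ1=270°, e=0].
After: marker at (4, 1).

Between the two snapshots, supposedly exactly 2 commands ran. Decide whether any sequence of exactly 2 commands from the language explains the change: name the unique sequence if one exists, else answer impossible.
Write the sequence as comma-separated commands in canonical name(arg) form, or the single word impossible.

extend(1), extend(1)

begin: [θ0=90°, θ1=270°, e=0]
1. extend(1) → [θ0=90°, θ1=270°, e=1]
2. extend(1) → [θ0=90°, θ1=270°, e=2]
no other 2-command option fits: unique.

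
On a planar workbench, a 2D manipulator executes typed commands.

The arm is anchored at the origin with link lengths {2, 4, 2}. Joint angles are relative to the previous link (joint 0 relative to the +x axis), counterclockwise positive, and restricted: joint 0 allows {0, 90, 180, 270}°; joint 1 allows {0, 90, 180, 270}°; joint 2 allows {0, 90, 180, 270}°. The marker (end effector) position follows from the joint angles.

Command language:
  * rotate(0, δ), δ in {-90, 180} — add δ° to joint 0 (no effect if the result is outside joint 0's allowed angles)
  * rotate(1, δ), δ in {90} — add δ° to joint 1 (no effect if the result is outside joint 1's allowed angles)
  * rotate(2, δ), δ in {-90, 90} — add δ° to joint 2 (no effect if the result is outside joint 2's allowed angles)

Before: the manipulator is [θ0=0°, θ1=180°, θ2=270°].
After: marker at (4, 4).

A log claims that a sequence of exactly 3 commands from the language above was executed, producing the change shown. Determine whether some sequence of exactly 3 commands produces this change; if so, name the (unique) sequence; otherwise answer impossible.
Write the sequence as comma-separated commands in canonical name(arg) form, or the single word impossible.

start: [θ0=0°, θ1=180°, θ2=270°]
t=1 rotate(1, 90) ⇒ [θ0=0°, θ1=270°, θ2=270°]
t=2 rotate(1, 90) ⇒ [θ0=0°, θ1=0°, θ2=270°]
t=3 rotate(1, 90) ⇒ [θ0=0°, θ1=90°, θ2=270°]
no rival 3-sequence matches.

rotate(1, 90), rotate(1, 90), rotate(1, 90)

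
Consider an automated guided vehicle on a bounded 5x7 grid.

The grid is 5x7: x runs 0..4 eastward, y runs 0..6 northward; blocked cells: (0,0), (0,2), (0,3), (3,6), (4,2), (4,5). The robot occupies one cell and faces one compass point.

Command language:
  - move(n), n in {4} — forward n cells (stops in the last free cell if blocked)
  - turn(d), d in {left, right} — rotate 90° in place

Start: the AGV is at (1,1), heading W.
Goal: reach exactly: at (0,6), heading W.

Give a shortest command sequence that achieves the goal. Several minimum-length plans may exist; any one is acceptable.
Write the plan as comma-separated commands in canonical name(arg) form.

initial: at (1,1), heading W
step 1 (turn(right)): at (1,1), heading N
step 2 (move(4)): at (1,5), heading N
step 3 (move(4)): at (1,6), heading N
step 4 (turn(left)): at (1,6), heading W
step 5 (move(4)): at (0,6), heading W
nothing shorter than 5 reaches the goal.

turn(right), move(4), move(4), turn(left), move(4)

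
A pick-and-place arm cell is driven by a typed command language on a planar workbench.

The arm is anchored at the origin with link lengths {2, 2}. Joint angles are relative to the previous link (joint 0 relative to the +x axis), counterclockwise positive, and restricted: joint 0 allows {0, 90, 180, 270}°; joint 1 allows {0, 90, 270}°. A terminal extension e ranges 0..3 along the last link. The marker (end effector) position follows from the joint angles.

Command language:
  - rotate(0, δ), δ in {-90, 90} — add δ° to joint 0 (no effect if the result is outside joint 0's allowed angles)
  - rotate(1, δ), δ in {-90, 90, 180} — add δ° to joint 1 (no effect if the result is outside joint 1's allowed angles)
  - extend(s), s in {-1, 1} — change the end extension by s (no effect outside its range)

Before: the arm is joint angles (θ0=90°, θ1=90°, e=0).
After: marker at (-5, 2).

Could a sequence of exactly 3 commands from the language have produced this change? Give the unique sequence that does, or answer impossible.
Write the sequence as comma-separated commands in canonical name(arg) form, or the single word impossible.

extend(1), extend(1), extend(1)

t0: joint angles (θ0=90°, θ1=90°, e=0)
1. extend(1) → joint angles (θ0=90°, θ1=90°, e=1)
2. extend(1) → joint angles (θ0=90°, θ1=90°, e=2)
3. extend(1) → joint angles (θ0=90°, θ1=90°, e=3)
uniquely the one of 343 3-step routes that fits.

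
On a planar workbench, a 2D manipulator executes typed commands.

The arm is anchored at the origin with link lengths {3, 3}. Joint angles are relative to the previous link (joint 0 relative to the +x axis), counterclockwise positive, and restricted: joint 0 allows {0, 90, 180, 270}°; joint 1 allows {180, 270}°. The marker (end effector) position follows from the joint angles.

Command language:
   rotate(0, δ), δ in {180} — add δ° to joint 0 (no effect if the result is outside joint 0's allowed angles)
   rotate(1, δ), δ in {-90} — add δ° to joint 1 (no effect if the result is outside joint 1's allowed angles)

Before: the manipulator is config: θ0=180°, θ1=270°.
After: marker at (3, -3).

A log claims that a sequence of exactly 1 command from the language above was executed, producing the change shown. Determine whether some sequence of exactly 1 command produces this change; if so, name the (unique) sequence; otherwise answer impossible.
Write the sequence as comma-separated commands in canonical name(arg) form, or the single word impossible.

rotate(0, 180)

start: config: θ0=180°, θ1=270°
1. rotate(0, 180) → config: θ0=0°, θ1=270°
no other 1-command option fits: unique.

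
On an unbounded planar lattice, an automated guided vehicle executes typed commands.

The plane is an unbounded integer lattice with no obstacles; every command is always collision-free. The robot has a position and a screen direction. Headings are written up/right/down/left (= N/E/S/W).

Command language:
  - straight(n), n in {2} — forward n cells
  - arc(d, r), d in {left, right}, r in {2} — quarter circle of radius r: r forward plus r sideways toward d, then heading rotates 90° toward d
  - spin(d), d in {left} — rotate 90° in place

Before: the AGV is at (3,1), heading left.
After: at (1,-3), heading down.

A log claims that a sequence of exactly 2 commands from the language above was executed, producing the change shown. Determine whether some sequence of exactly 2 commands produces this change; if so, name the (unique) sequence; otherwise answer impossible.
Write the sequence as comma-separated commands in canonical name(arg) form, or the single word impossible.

key: cell and facing (now S) both changed — the 2 commands mix motion and turning
initial: at (3,1), heading left
t=1 arc(left, 2) ⇒ at (1,-1), heading down
t=2 straight(2) ⇒ at (1,-3), heading down
no rival 2-sequence matches.

arc(left, 2), straight(2)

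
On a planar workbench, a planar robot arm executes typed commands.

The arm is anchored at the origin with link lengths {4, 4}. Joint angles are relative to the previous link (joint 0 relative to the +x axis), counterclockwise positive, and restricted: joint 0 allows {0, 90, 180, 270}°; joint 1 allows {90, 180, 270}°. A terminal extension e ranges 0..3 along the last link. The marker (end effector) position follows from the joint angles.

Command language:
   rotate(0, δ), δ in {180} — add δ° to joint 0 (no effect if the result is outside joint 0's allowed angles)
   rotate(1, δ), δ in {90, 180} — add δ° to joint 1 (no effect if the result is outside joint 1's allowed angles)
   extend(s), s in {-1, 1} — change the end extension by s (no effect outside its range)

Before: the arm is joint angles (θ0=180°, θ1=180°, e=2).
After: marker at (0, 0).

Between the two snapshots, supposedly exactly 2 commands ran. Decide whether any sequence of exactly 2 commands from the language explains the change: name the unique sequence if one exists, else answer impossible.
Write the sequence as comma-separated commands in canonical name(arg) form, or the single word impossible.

initial: joint angles (θ0=180°, θ1=180°, e=2)
t=1 extend(-1) ⇒ joint angles (θ0=180°, θ1=180°, e=1)
t=2 extend(-1) ⇒ joint angles (θ0=180°, θ1=180°, e=0)
no rival 2-sequence matches.

extend(-1), extend(-1)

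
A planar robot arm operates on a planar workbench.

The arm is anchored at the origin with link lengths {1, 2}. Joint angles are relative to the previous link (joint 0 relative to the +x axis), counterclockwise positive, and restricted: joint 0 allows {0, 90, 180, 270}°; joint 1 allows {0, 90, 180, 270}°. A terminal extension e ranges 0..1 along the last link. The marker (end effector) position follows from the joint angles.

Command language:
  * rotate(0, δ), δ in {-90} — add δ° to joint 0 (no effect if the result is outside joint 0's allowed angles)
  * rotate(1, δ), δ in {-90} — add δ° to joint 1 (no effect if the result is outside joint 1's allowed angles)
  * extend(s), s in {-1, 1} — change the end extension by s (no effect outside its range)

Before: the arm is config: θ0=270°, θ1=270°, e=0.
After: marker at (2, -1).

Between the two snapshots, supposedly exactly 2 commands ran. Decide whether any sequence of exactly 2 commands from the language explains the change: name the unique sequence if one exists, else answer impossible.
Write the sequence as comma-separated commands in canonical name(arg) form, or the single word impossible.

rotate(1, -90), rotate(1, -90)

start: config: θ0=270°, θ1=270°, e=0
t=1 rotate(1, -90) ⇒ config: θ0=270°, θ1=180°, e=0
t=2 rotate(1, -90) ⇒ config: θ0=270°, θ1=90°, e=0
uniquely the one of 16 2-step routes that fits.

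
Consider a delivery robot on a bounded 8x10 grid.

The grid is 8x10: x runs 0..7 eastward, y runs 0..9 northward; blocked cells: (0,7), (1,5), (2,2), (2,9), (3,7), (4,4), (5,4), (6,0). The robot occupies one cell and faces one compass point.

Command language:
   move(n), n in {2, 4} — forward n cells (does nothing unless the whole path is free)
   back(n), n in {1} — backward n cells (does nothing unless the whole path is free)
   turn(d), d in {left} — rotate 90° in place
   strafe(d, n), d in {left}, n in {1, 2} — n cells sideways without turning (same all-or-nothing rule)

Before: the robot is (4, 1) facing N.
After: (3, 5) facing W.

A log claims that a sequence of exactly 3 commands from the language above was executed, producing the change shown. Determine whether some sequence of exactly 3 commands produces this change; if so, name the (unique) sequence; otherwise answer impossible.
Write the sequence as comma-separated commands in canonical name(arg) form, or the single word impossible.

key: cell and facing (now W) both changed — the 3 commands mix motion and turning
initial: (4, 1) facing N
[1] after strafe(left, 1): (3, 1) facing N
[2] after move(4): (3, 5) facing N
[3] after turn(left): (3, 5) facing W
all 216 alternatives checked — unique.

strafe(left, 1), move(4), turn(left)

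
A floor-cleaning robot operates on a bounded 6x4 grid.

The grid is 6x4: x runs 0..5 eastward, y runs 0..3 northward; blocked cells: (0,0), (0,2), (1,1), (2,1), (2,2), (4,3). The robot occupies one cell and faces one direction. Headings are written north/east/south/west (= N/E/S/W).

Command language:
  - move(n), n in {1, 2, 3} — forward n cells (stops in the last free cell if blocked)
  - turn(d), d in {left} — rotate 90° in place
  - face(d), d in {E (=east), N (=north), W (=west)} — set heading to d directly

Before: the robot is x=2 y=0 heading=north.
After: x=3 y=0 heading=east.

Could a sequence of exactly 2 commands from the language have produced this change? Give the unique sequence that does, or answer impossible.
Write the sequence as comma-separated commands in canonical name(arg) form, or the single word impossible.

key: order matters: swapping face(E) and move(1) lands elsewhere
begin: x=2 y=0 heading=north
t=1 face(E) ⇒ x=2 y=0 heading=east
t=2 move(1) ⇒ x=3 y=0 heading=east
uniquely the one of 49 2-step routes that fits.

face(E), move(1)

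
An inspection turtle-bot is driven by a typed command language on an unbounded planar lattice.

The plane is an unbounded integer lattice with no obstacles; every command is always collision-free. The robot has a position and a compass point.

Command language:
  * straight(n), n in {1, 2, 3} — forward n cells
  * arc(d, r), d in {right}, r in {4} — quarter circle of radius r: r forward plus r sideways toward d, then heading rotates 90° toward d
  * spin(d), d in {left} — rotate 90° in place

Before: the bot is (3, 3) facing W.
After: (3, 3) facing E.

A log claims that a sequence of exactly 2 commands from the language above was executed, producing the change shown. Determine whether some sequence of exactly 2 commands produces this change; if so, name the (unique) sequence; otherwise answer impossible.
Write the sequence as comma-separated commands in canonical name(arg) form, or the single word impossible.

key: parked at (3,3) the whole time — nothing moves the robot
start: (3, 3) facing W
t=1 spin(left) ⇒ (3, 3) facing S
t=2 spin(left) ⇒ (3, 3) facing E
all 25 alternatives checked — unique.

spin(left), spin(left)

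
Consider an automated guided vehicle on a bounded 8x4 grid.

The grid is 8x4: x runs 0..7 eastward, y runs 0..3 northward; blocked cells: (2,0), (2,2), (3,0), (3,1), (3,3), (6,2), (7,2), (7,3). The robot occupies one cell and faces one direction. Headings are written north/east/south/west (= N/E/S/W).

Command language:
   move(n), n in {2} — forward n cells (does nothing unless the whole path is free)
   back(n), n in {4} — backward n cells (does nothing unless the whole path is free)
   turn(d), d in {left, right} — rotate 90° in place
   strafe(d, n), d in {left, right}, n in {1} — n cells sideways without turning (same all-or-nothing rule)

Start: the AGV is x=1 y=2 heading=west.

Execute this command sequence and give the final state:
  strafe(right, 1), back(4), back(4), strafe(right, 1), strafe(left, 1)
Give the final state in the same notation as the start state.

x=1 y=2 heading=west

begin: x=1 y=2 heading=west
step 1 (strafe(right, 1)): x=1 y=3 heading=west
step 2 (back(4)): x=1 y=3 heading=west
step 3 (back(4)): x=1 y=3 heading=west
step 4 (strafe(right, 1)): x=1 y=3 heading=west
step 5 (strafe(left, 1)): x=1 y=2 heading=west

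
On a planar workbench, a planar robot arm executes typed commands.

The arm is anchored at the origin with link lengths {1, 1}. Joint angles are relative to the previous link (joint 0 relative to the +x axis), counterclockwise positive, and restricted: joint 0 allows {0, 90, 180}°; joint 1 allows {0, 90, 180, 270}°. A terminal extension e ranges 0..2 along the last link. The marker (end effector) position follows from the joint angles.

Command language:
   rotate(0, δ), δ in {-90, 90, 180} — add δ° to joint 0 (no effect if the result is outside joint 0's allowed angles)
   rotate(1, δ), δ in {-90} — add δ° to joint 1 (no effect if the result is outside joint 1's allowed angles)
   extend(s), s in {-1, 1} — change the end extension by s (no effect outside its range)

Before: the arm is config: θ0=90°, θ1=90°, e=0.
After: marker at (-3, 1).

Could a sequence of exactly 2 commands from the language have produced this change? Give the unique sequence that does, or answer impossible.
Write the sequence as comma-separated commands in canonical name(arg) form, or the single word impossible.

t0: config: θ0=90°, θ1=90°, e=0
1. extend(1) → config: θ0=90°, θ1=90°, e=1
2. extend(1) → config: θ0=90°, θ1=90°, e=2
no other 2-command option fits: unique.

extend(1), extend(1)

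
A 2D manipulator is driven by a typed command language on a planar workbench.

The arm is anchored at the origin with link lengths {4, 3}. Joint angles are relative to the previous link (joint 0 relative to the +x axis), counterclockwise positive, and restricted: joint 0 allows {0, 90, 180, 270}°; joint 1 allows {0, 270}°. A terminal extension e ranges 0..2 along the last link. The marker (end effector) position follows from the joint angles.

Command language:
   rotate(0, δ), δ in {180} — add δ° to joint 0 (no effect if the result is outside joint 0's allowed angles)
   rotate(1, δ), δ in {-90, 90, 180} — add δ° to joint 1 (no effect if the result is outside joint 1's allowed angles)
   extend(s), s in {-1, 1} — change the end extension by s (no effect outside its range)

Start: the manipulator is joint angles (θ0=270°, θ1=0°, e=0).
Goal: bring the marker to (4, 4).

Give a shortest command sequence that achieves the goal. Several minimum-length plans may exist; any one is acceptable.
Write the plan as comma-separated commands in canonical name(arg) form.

initial: joint angles (θ0=270°, θ1=0°, e=0)
step 1 (extend(1)): joint angles (θ0=270°, θ1=0°, e=1)
step 2 (rotate(0, 180)): joint angles (θ0=90°, θ1=0°, e=1)
step 3 (rotate(1, -90)): joint angles (θ0=90°, θ1=270°, e=1)
no 2-step plan works, so 3 is optimal.

extend(1), rotate(0, 180), rotate(1, -90)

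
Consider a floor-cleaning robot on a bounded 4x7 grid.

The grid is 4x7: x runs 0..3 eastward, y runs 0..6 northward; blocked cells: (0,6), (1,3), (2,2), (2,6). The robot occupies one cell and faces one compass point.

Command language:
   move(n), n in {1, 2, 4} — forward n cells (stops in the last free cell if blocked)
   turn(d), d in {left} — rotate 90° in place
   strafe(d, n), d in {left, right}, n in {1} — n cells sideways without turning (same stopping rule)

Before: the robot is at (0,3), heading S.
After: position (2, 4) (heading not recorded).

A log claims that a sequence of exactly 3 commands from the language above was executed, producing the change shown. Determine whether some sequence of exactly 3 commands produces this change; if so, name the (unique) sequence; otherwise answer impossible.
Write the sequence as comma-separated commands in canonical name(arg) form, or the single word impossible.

key: running move(2) before turn(left) would end elsewhere — order is forced
begin: at (0,3), heading S
step 1 (turn(left)): at (0,3), heading E
step 2 (strafe(left, 1)): at (0,4), heading E
step 3 (move(2)): at (2,4), heading E
uniquely the one of 216 3-step routes that fits.

turn(left), strafe(left, 1), move(2)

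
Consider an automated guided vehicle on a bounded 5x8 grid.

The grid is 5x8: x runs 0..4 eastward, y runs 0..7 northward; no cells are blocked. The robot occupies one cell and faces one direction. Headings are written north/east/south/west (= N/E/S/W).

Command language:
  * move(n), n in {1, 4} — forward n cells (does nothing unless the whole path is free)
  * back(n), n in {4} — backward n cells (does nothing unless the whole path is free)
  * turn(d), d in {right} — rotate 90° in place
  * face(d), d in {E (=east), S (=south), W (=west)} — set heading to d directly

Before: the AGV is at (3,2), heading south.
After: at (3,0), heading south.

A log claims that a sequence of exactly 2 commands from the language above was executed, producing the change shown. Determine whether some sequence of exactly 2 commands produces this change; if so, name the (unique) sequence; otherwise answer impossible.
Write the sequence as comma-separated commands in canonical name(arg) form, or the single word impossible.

move(1), move(1)

key: still facing S at the end — nothing in the sequence rotates
begin: at (3,2), heading south
t=1 move(1) ⇒ at (3,1), heading south
t=2 move(1) ⇒ at (3,0), heading south
all 49 alternatives checked — unique.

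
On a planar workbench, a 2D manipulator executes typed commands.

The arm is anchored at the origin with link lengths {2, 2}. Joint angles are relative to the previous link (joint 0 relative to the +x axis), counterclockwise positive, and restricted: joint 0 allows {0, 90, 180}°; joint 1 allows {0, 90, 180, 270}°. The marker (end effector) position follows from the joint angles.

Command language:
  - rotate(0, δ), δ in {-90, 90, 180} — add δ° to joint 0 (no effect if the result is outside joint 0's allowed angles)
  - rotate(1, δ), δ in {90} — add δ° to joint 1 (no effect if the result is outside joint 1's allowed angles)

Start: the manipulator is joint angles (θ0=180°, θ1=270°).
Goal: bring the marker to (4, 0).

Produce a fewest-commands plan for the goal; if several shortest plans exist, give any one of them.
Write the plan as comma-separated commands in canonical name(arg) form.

rotate(0, 180), rotate(1, 90)

begin: joint angles (θ0=180°, θ1=270°)
1. rotate(0, 180) → joint angles (θ0=0°, θ1=270°)
2. rotate(1, 90) → joint angles (θ0=0°, θ1=0°)
no 1-step plan works, so 2 is optimal.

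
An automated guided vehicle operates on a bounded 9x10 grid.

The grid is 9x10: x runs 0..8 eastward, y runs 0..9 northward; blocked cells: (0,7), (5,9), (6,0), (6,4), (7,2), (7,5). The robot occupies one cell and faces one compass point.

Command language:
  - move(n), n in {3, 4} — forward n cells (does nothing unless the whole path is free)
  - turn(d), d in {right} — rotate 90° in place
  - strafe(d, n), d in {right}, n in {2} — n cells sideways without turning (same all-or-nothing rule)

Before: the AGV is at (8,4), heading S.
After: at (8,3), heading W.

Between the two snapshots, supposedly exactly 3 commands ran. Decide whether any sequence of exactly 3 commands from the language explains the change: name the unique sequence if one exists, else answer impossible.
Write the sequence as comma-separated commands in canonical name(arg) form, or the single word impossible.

move(3), turn(right), strafe(right, 2)

key: order matters: swapping move(3) and strafe(right, 2) lands elsewhere
initial: at (8,4), heading S
1. move(3) → at (8,1), heading S
2. turn(right) → at (8,1), heading W
3. strafe(right, 2) → at (8,3), heading W
all 64 alternatives checked — unique.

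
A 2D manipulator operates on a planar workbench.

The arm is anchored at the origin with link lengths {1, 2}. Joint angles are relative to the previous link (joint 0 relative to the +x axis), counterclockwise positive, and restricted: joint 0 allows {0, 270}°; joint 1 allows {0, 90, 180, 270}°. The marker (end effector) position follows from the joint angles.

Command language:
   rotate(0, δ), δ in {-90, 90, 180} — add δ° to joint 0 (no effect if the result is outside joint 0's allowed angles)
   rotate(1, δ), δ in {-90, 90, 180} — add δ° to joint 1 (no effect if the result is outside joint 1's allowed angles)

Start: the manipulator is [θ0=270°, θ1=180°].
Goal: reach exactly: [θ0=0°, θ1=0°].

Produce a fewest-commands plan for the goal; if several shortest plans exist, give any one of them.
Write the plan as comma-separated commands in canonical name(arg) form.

rotate(1, 180), rotate(0, 90)

t0: [θ0=270°, θ1=180°]
1. rotate(1, 180) → [θ0=270°, θ1=0°]
2. rotate(0, 90) → [θ0=0°, θ1=0°]
minimal: 2 command(s), checked below 2.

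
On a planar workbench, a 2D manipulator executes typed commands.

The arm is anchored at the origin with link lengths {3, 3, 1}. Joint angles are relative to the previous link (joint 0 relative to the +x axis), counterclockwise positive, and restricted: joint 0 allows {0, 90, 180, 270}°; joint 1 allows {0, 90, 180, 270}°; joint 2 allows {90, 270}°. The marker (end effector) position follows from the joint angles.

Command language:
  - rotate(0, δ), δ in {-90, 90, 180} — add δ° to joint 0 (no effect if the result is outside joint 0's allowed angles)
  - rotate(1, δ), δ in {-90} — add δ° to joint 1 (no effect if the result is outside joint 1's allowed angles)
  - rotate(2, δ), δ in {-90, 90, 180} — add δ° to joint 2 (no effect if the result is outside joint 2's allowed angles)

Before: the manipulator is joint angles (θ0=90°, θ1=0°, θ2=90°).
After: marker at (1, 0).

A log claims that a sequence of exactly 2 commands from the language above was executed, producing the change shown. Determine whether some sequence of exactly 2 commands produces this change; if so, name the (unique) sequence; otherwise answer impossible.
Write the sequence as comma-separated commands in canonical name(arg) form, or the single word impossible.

rotate(1, -90), rotate(1, -90)

t0: joint angles (θ0=90°, θ1=0°, θ2=90°)
t=1 rotate(1, -90) ⇒ joint angles (θ0=90°, θ1=270°, θ2=90°)
t=2 rotate(1, -90) ⇒ joint angles (θ0=90°, θ1=180°, θ2=90°)
all 49 alternatives checked — unique.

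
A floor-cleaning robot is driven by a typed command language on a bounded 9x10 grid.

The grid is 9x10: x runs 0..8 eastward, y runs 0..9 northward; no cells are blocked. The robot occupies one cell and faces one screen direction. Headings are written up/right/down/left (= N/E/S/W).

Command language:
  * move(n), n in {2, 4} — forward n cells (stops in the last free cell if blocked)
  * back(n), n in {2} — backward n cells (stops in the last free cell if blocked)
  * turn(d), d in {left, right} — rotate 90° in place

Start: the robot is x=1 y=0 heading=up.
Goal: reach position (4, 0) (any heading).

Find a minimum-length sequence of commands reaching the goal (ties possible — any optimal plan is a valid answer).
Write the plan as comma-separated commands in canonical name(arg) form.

initial: x=1 y=0 heading=up
step 1 (turn(right)): x=1 y=0 heading=right
step 2 (back(2)): x=0 y=0 heading=right
step 3 (move(4)): x=4 y=0 heading=right
shorter routes all fall short; 3 is best.

turn(right), back(2), move(4)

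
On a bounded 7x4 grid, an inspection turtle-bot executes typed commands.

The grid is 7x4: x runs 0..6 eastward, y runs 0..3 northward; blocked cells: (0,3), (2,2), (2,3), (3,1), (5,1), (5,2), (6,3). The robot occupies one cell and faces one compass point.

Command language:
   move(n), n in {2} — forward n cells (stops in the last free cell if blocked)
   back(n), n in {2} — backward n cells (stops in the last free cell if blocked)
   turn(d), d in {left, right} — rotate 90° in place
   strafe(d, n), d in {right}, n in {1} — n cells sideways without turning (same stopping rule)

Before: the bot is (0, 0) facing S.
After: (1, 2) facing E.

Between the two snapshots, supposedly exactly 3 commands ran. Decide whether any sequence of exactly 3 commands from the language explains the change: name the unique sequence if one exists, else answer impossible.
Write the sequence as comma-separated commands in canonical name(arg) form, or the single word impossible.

back(2), turn(left), move(2)

key: cell and facing (now E) both changed — the 3 commands mix motion and turning
initial: (0, 0) facing S
step 1 (back(2)): (0, 2) facing S
step 2 (turn(left)): (0, 2) facing E
step 3 (move(2)): (1, 2) facing E
no other 3-command option fits: unique.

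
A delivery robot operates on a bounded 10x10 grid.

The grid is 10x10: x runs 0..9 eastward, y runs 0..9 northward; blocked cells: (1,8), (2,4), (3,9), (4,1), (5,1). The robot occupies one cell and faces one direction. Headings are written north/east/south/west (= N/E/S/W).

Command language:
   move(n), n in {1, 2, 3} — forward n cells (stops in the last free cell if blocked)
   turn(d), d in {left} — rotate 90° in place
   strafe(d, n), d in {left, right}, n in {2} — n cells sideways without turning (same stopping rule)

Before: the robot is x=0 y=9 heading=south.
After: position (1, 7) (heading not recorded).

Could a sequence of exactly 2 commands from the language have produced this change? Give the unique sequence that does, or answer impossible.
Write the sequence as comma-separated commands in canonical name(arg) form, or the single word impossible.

impossible

no 2-step route produces this change.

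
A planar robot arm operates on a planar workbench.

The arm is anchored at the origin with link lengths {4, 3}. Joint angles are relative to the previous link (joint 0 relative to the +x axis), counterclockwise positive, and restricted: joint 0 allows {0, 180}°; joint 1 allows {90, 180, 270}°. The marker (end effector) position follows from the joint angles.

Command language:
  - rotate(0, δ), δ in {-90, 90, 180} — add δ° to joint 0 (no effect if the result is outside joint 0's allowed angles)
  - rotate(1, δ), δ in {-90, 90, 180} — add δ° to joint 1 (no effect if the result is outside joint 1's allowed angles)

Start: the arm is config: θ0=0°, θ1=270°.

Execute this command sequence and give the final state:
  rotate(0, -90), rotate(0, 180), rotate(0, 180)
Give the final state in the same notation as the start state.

begin: config: θ0=0°, θ1=270°
step 1 (rotate(0, -90)): config: θ0=0°, θ1=270°
step 2 (rotate(0, 180)): config: θ0=180°, θ1=270°
step 3 (rotate(0, 180)): config: θ0=0°, θ1=270°

config: θ0=0°, θ1=270°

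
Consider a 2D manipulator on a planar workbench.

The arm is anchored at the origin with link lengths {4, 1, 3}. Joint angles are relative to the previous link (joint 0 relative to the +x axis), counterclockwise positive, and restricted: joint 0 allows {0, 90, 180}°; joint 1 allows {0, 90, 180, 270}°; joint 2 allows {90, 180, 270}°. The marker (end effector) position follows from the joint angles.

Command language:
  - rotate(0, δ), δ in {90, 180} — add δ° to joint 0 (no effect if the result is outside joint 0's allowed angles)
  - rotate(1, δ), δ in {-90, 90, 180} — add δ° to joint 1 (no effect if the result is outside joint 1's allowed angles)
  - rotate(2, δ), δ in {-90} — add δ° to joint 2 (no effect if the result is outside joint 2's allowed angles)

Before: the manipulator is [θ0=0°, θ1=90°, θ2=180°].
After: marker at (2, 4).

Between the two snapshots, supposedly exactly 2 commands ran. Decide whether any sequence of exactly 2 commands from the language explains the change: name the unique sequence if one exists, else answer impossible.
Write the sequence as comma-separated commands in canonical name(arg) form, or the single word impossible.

rotate(0, 90), rotate(0, 180)

key: order matters: swapping rotate(0, 90) and rotate(0, 180) lands elsewhere
from: [θ0=0°, θ1=90°, θ2=180°]
t=1 rotate(0, 90) ⇒ [θ0=90°, θ1=90°, θ2=180°]
t=2 rotate(0, 180) ⇒ [θ0=90°, θ1=90°, θ2=180°]
no rival 2-sequence matches.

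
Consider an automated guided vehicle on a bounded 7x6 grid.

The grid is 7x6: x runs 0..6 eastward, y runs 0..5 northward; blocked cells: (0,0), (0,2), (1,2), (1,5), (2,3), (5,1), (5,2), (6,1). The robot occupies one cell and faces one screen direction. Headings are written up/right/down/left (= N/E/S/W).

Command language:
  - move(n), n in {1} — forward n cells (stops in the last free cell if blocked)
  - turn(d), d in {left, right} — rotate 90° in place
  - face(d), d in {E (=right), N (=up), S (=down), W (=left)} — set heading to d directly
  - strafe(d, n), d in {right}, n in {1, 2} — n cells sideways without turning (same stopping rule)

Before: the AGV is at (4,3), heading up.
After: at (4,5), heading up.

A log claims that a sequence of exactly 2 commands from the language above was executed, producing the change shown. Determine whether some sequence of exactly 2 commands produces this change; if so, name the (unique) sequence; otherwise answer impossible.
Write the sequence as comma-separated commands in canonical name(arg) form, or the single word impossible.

key: heading stays N — no command in the sequence turns
initial: at (4,3), heading up
step 1 (move(1)): at (4,4), heading up
step 2 (move(1)): at (4,5), heading up
uniquely the one of 81 2-step routes that fits.

move(1), move(1)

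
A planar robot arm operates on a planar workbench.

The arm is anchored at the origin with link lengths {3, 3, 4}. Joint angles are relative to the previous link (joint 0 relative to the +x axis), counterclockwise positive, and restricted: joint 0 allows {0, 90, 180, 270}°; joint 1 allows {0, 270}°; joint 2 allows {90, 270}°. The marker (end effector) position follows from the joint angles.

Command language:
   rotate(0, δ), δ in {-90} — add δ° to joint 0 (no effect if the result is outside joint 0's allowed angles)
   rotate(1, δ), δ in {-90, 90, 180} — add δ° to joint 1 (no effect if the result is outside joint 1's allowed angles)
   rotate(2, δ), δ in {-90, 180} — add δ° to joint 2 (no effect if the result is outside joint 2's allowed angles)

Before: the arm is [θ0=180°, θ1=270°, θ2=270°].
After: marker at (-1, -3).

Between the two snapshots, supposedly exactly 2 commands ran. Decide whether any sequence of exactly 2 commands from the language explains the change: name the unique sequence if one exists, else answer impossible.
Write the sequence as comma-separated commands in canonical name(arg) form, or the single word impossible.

rotate(0, -90), rotate(0, -90)

t0: [θ0=180°, θ1=270°, θ2=270°]
[1] after rotate(0, -90): [θ0=90°, θ1=270°, θ2=270°]
[2] after rotate(0, -90): [θ0=0°, θ1=270°, θ2=270°]
uniquely the one of 36 2-step routes that fits.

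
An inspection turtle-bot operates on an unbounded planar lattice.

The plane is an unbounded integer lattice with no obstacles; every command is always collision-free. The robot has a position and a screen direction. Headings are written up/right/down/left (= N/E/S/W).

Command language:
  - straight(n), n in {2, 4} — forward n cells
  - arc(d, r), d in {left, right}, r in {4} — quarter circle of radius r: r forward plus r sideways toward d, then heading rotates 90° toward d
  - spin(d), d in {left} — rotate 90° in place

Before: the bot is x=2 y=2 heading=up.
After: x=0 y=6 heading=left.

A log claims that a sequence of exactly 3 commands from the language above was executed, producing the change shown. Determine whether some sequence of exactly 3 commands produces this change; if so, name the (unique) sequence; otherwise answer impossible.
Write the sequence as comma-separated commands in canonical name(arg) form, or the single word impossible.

straight(4), spin(left), straight(2)

key: position moved to (0,6) AND the heading swung to W — translation plus rotation needed
initial: x=2 y=2 heading=up
t=1 straight(4) ⇒ x=2 y=6 heading=up
t=2 spin(left) ⇒ x=2 y=6 heading=left
t=3 straight(2) ⇒ x=0 y=6 heading=left
uniquely the one of 125 3-step routes that fits.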